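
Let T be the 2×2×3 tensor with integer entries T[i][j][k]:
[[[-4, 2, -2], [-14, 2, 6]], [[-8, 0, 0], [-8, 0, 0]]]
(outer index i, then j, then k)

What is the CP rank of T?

Lower bound: in the mode-3 unfolding of T (rows indexed by k, columns by (i,j)) the 3×3 minor on rows k ∈ {0, 1, 2}, columns (i,j) ∈ {(0,0), (0,1), (1,0)} is det [[-4, -14, -8], [2, 2, 0], [-2, 6, 0]] = -128 ≠ 0, so that unfolding has rank ≥ 3 and hence rank(T) ≥ 3 (CP rank is at least every unfolding rank, though it can be larger).
Upper bound: T is a sum of 3 rank-1 terms, T = [1, 0] ⊗ [0, 1] ⊗ [-2, 4, 4] + [1, 0] ⊗ [1, -1] ⊗ [4, 2, -2] + [1, 1] ⊗ [1, 1] ⊗ [-8, 0, 0] (written with every a and b primitive with positive leading entry and the scale carried by c; CP decompositions are not unique, and this one is verified by expanding entrywise), so rank(T) ≤ 3.
These bounds meet, so rank(T) = 3.

3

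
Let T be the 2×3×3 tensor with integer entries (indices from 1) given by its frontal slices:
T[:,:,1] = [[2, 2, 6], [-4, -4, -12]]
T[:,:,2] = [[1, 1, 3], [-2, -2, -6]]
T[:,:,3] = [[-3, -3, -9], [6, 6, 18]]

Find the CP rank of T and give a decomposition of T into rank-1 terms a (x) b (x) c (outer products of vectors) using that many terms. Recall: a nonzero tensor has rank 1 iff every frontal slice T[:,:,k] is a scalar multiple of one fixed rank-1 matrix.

rank(T) = 1

Lower bound: T ≠ 0 (e.g. T[1,1,1] = 2), so rank(T) ≥ 1.
Upper bound: if T = a (x) b (x) c then every fibre of T is a multiple of the corresponding factor, so read the factors off the fibres through the nonzero entry T[1,1,1] = 2.
The mode-1 fibre T[:,1,1] = [2, -4] gives a = (1, -2) (primitive direction); the mode-2 fibre T[1,:,1] = [2, 2, 6] gives b = (1, 1, 3); then c[k] = T[1,1,k] / (a[1]·b[1]) = [2, 1, -3] / 1 = (2, 1, -3).
Expanding (1, -2) (x) (1, 1, 3) (x) (2, 1, -3) reproduces all 18 entries of T, so T = (1, -2) (x) (1, 1, 3) (x) (2, 1, -3) and rank(T) ≤ 1.
These bounds meet, so rank(T) = 1.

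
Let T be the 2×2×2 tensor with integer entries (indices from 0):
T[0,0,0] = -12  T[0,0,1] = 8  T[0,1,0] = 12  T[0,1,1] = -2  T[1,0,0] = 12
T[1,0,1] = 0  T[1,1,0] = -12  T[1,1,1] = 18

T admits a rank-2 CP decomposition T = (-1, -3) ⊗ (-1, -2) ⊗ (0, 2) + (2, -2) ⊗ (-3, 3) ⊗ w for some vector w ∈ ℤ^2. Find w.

w = (2, -1)

Subtract the known terms from T to get the rank-1 residual R = (2, -2) ⊗ (-3, 3) ⊗ w, so R[i,j,k] = a[i]·b[j]·w[k]. Pick indices with nonzero a[0]·b[0] = (2)·(-3) = -6. Only the fibre through (0,0,·) is needed: R[0,0,:] = T[0,0,:] − Σₗ aₗ[0]bₗ[0]cₗ = [-12, 8] − (-1)·(-1)·(0, 2) = [-12, 6]. Then w[k] = R[0,0,k] / -6 for each k, giving w = [-12, 6] / -6 = (2, -1).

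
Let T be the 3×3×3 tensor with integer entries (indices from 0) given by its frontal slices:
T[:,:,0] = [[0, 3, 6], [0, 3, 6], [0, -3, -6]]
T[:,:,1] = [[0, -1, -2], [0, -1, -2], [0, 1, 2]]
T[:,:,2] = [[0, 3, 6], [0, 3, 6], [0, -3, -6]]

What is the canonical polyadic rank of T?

Lower bound: T ≠ 0 (e.g. T[0,1,0] = 3), so rank(T) ≥ 1.
Upper bound: if T = a ∘ b ∘ c then every fibre of T is a multiple of the corresponding factor, so read the factors off the fibres through the nonzero entry T[0,1,0] = 3.
The mode-1 fibre T[:,1,0] = [3, 3, -3] gives a = [1, 1, -1] (primitive direction); the mode-2 fibre T[0,:,0] = [0, 3, 6] gives b = [0, 1, 2]; then c[k] = T[0,1,k] / (a[0]·b[1]) = [3, -1, 3] / 1 = [3, -1, 3].
Expanding [1, 1, -1] ∘ [0, 1, 2] ∘ [3, -1, 3] reproduces all 27 entries of T, so T = [1, 1, -1] ∘ [0, 1, 2] ∘ [3, -1, 3] and rank(T) ≤ 1.
These bounds meet, so rank(T) = 1.

1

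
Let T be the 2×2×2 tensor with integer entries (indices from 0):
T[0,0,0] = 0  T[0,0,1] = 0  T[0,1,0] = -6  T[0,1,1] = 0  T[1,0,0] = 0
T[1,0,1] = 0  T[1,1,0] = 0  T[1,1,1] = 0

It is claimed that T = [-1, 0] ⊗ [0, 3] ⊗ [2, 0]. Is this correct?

Reconstruct entrywise from the claimed factors. For example, T[0,1,1] = 0 and Σₗ aₗ[0]bₗ[1]cₗ[1] = (-1)·(3)·(0) = 0; checking all 8 entries, every one matches. The claim holds.

Yes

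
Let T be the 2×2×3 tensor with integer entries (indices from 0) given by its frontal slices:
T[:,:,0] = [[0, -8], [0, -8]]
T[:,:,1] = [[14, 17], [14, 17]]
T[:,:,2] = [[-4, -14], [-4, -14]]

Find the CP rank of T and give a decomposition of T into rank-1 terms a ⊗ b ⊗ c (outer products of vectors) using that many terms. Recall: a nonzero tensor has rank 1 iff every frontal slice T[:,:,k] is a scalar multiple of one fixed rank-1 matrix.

Lower bound: in the mode-3 unfolding of T (rows indexed by k, columns by (i,j)) the 2×2 minor on rows k ∈ {0, 1}, columns (i,j) ∈ {(0,0), (0,1)} is det [[0, -8], [14, 17]] = 112 ≠ 0, so that unfolding has rank ≥ 2 and hence rank(T) ≥ 2 (CP rank is at least every unfolding rank, though it can be larger).
Upper bound: T[i,:,:] = a[i]·M for every slice, with a = [1, 1] and M = [[0, 14, -4], [-8, 17, -14]] (rows j, columns k).
Splitting M by its rows (j = 0, 1), M = [1, 0][0, 14, -4]ᵀ + [0, 1][-8, 17, -14]ᵀ.
Hence T = [1, 1] ⊗ [1, 0] ⊗ [0, 14, -4] + [1, 1] ⊗ [0, 1] ⊗ [-8, 17, -14], so rank(T) ≤ 2.
These bounds meet, so rank(T) = 2.

rank(T) = 2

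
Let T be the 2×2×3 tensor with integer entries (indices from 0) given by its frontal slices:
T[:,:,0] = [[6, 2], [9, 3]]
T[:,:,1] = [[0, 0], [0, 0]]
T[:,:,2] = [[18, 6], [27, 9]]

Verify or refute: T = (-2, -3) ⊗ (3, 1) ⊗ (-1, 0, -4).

Reconstruct entry (0,0,2) from the claimed factors: Σₗ aₗ[0]bₗ[0]cₗ[2] = (-2)·(3)·(-4) = 24, but T[0,0,2] = 18. The claim is false.

No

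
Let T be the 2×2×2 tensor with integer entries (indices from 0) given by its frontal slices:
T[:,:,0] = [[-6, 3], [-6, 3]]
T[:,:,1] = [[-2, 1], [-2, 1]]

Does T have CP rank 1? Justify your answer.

The mode-1 fibre T[:,0,0] = [-6, -6] gives a = [1, 1] (primitive direction); the mode-2 fibre T[0,:,0] = [-6, 3] gives b = [2, -1]; then c[k] = T[0,0,k] / (a[0]·b[0]) = [-6, -2] / 2 = [-3, -1].
Expanding [1, 1] ⊗ [2, -1] ⊗ [-3, -1] reproduces all 8 entries of T, so T = [1, 1] ⊗ [2, -1] ⊗ [-3, -1] and rank(T) ≤ 1.
Equivalently every frontal slice T[:,:,k] is c[k] times the rank-1 matrix [1, 1] ⊗ [2, -1]. So T has rank 1 (it is nonzero).

Yes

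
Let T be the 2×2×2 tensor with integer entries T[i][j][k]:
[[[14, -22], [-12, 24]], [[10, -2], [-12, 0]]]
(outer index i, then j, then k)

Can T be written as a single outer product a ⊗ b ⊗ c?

No

The mode-2 unfolding of T (rows indexed by j, columns by (i,k) = (0,0), (0,1), (1,0), (1,1)) is [[14, -22, 10, -2], [-12, 24, -12, 0]].
There the 2×2 minor on rows j ∈ {0, 1}, columns (i,k) ∈ {(0,0), (0,1)} is det [[14, -22], [-12, 24]] = 72 ≠ 0, so this unfolding has rank ≥ 2; CP rank is at least every unfolding rank, so rank(T) ≥ 2.
In particular rank(T) ≥ 2 > 1, so T is not rank-1.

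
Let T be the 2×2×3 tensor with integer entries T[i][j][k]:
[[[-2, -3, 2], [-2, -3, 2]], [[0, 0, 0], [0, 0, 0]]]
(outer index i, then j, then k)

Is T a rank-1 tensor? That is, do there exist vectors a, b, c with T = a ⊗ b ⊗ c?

Yes

If T = a ⊗ b ⊗ c then every fibre of T is a multiple of the corresponding factor, so read the factors off the fibres through the nonzero entry T[0,0,0] = -2.
The mode-1 fibre T[:,0,0] = [-2, 0] gives a = [1, 0] (primitive direction); the mode-2 fibre T[0,:,0] = [-2, -2] gives b = [1, 1]; then c[k] = T[0,0,k] / (a[0]·b[0]) = [-2, -3, 2] / 1 = [-2, -3, 2].
Expanding [1, 0] ⊗ [1, 1] ⊗ [-2, -3, 2] reproduces all 12 entries of T, so T = [1, 0] ⊗ [1, 1] ⊗ [-2, -3, 2] and rank(T) ≤ 1.
Equivalently every frontal slice T[:,:,k] is c[k] times the rank-1 matrix [1, 0] ⊗ [1, 1]. So T has rank 1 (it is nonzero).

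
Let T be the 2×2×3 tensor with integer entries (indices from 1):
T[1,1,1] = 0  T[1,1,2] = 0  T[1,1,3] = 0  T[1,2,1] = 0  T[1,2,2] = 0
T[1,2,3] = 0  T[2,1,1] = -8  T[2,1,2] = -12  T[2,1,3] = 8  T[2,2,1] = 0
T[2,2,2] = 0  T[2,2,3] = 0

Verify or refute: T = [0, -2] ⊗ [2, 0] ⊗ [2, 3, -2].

Yes

Reconstruct entrywise from the claimed factors. For example, T[1,2,2] = 0 and Σₗ aₗ[1]bₗ[2]cₗ[2] = (0)·(0)·(3) = 0; checking all 12 entries, every one matches. The claim holds.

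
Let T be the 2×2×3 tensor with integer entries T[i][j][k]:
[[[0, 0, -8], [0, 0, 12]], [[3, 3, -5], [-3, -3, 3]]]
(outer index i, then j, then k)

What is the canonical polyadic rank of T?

2

Lower bound: the mode-3 unfolding of T (rows indexed by k, columns by (i,j) = (0,0), (0,1), (1,0), (1,1)) is [[0, 0, 3, -3], [0, 0, 3, -3], [-8, 12, -5, 3]].
There the 2×2 minor on rows k ∈ {0, 2}, columns (i,j) ∈ {(0,0), (1,0)} is det [[0, 3], [-8, -5]] = 24 ≠ 0, so this unfolding has rank ≥ 2; CP rank is at least every unfolding rank, so rank(T) ≥ 2. (This is only a lower bound: in general the CP rank may exceed every unfolding rank, so we still need to exhibit 2 rank-1 terms summing to T.)
Upper bound — finding two terms. Write S_k = T[:,:,k] for the frontal slices: S₀ = [[0, 0], [3, -3]], S₁ = [[0, 0], [3, -3]], S₂ = [[-8, 12], [-5, 3]].
If T = a₁ (x) b₁ (x) c₁ + a₂ (x) b₂ (x) c₂ then each S_k = c₁[k]·a₁b₁ᵀ + c₂[k]·a₂b₂ᵀ. S₀ and S₂ are linearly independent, so a₁b₁ᵀ and a₂b₂ᵀ must span the same plane of matrices: they are the rank-1 matrices of the form x·S₀ + y·S₂.
det(x·S₀ + y·S₂) is −12·xy + 36·y² = (-12)·(x − 3·y)(y), vanishing at (x:y) = (3:1) and (1:0).
M₁ = 3·S₀ + S₂ = [[-8, 12], [4, -6]] = (-2)·[2, -1][2, -3]ᵀ and M₂ = S₀ = [[0, 0], [3, -3]] = 3·[0, 1][1, -1]ᵀ, so take a₁ = [2, -1], b₁ = [2, -3], a₂ = [0, 1], b₂ = [1, -1].
Each slice is an integer combination of E₁ = a₁b₁ᵀ and E₂ = a₂b₂ᵀ: S₀ = 3·E₂, S₁ = 3·E₂, S₂ = −2·E₁ − 9·E₂; reading off coefficients, c₁ = [0, 0, -2] and c₂ = [3, 3, -9].
Hence T = [2, -1] (x) [2, -3] (x) [0, 0, -2] + [0, 1] (x) [1, -1] (x) [3, 3, -9], so rank(T) ≤ 2.
These bounds meet, so rank(T) = 2.
Check entry T[1,0,1] = 3: (-1)·(2)·(0) + (1)·(1)·(3) = 3.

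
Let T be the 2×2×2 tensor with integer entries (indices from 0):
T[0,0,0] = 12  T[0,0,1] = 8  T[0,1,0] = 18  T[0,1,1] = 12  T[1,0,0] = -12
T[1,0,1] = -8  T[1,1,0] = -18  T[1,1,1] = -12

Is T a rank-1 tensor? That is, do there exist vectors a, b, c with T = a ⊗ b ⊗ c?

If T = a ⊗ b ⊗ c then every fibre of T is a multiple of the corresponding factor, so read the factors off the fibres through the nonzero entry T[0,0,0] = 12.
The mode-1 fibre T[:,0,0] = [12, -12] gives a = [1, -1] (primitive direction); the mode-2 fibre T[0,:,0] = [12, 18] gives b = [2, 3]; then c[k] = T[0,0,k] / (a[0]·b[0]) = [12, 8] / 2 = [6, 4].
Expanding [1, -1] ⊗ [2, 3] ⊗ [6, 4] reproduces all 8 entries of T, so T = [1, -1] ⊗ [2, 3] ⊗ [6, 4] and rank(T) ≤ 1.
Equivalently every frontal slice T[:,:,k] is c[k] times the rank-1 matrix [1, -1] ⊗ [2, 3]. So T has rank 1 (it is nonzero).

Yes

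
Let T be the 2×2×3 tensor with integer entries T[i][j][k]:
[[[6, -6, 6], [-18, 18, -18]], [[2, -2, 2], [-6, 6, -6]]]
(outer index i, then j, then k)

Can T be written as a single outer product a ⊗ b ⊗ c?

If T = a ⊗ b ⊗ c then every fibre of T is a multiple of the corresponding factor, so read the factors off the fibres through the nonzero entry T[0,0,0] = 6.
The mode-1 fibre T[:,0,0] = [6, 2] gives a = [3, 1] (primitive direction); the mode-2 fibre T[0,:,0] = [6, -18] gives b = [1, -3]; then c[k] = T[0,0,k] / (a[0]·b[0]) = [6, -6, 6] / 3 = [2, -2, 2].
Expanding [3, 1] ⊗ [1, -3] ⊗ [2, -2, 2] reproduces all 12 entries of T, so T = [3, 1] ⊗ [1, -3] ⊗ [2, -2, 2] and rank(T) ≤ 1.
Equivalently every frontal slice T[:,:,k] is c[k] times the rank-1 matrix [3, 1] ⊗ [1, -3]. So T has rank 1 (it is nonzero).

Yes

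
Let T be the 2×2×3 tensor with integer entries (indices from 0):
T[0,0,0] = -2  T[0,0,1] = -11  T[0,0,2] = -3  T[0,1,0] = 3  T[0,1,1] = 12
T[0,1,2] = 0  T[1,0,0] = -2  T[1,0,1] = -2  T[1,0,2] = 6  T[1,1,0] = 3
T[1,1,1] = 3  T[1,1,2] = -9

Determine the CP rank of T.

Lower bound: the mode-2 unfolding of T (rows indexed by j, columns by (i,k) = (0,0), (0,1), (0,2), (1,0), (1,1), (1,2)) is [[-2, -11, -3, -2, -2, 6], [3, 12, 0, 3, 3, -9]].
There the 2×2 minor on rows j ∈ {0, 1}, columns (i,k) ∈ {(0,0), (0,1)} is det [[-2, -11], [3, 12]] = 9 ≠ 0, so this unfolding has rank ≥ 2; CP rank is at least every unfolding rank, so rank(T) ≥ 2. (This is only a lower bound: in general the CP rank may exceed every unfolding rank, so we still need to exhibit 2 rank-1 terms summing to T.)
Upper bound — finding two terms. Write S_k = T[:,:,k] for the frontal slices: S₀ = [[-2, 3], [-2, 3]], S₁ = [[-11, 12], [-2, 3]], S₂ = [[-3, 0], [6, -9]].
If T = a₁ ⊗ b₁ ⊗ c₁ + a₂ ⊗ b₂ ⊗ c₂ then each S_k = c₁[k]·a₁b₁ᵀ + c₂[k]·a₂b₂ᵀ. S₀ and S₁ are linearly independent, so a₁b₁ᵀ and a₂b₂ᵀ must span the same plane of matrices: they are the rank-1 matrices of the form x·S₀ + y·S₁.
det(x·S₀ + y·S₁) is −9·xy − 9·y² = (-9)·(y)(x + y), vanishing at (x:y) = (1:0) and (1:-1).
M₁ = S₀ = [[-2, 3], [-2, 3]] = −[1, 1][2, -3]ᵀ and M₂ = S₀ − S₁ = [[9, -9], [0, 0]] = 9·[1, 0][1, -1]ᵀ, so take a₁ = [1, 1], b₁ = [2, -3], a₂ = [1, 0], b₂ = [1, -1].
Each slice is an integer combination of E₁ = a₁b₁ᵀ and E₂ = a₂b₂ᵀ: S₀ = −E₁, S₁ = −E₁ − 9·E₂, S₂ = 3·E₁ − 9·E₂; reading off coefficients, c₁ = [-1, -1, 3] and c₂ = [0, -9, -9].
Hence T = [1, 1] ⊗ [2, -3] ⊗ [-1, -1, 3] + [1, 0] ⊗ [1, -1] ⊗ [0, -9, -9], so rank(T) ≤ 2.
These bounds meet, so rank(T) = 2.
Check entry T[0,1,0] = 3: (1)·(-3)·(-1) + (1)·(-1)·(0) = 3.

2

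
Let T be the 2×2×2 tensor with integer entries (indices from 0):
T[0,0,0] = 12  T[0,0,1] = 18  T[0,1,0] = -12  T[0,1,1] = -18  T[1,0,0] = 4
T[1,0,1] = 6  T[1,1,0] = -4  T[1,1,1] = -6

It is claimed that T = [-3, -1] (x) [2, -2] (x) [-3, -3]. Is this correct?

No

Reconstruct entry (0,0,0) from the claimed factors: Σₗ aₗ[0]bₗ[0]cₗ[0] = (-3)·(2)·(-3) = 18, but T[0,0,0] = 12. The claim is false.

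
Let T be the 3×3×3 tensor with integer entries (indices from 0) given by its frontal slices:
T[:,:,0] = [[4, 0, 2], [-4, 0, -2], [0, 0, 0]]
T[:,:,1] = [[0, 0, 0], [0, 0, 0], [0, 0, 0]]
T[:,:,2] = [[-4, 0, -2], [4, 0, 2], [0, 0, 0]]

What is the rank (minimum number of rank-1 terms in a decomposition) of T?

1

Lower bound: T ≠ 0 (e.g. T[0,0,0] = 4), so rank(T) ≥ 1.
Upper bound: if T = a (x) b (x) c then every fibre of T is a multiple of the corresponding factor, so read the factors off the fibres through the nonzero entry T[0,0,0] = 4.
The mode-1 fibre T[:,0,0] = [4, -4, 0] gives a = [1, -1, 0] (primitive direction); the mode-2 fibre T[0,:,0] = [4, 0, 2] gives b = [2, 0, 1]; then c[k] = T[0,0,k] / (a[0]·b[0]) = [4, 0, -4] / 2 = [2, 0, -2].
Expanding [1, -1, 0] (x) [2, 0, 1] (x) [2, 0, -2] reproduces all 27 entries of T, so T = [1, -1, 0] (x) [2, 0, 1] (x) [2, 0, -2] and rank(T) ≤ 1.
These bounds meet, so rank(T) = 1.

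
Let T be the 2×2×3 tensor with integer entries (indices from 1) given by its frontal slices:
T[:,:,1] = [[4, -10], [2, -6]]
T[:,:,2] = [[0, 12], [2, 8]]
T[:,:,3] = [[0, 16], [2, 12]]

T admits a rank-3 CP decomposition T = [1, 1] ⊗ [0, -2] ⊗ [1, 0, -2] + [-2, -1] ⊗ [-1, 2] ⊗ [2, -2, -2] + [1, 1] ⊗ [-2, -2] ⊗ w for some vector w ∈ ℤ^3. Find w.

Subtract the known terms from T to get the rank-1 residual R = [1, 1] ⊗ [-2, -2] ⊗ w, so R[i,j,k] = a[i]·b[j]·w[k]. Pick indices with nonzero a[1]·b[1] = (1)·(-2) = -2. Only the fibre through (1,1,·) is needed: R[1,1,:] = T[1,1,:] − Σₗ aₗ[1]bₗ[1]cₗ = [4, 0, 0] − (1)·(0)·[1, 0, -2] − (-2)·(-1)·[2, -2, -2] = [0, 4, 4]. Then w[k] = R[1,1,k] / -2 for each k, giving w = [0, 4, 4] / -2 = [0, -2, -2].

w = [0, -2, -2]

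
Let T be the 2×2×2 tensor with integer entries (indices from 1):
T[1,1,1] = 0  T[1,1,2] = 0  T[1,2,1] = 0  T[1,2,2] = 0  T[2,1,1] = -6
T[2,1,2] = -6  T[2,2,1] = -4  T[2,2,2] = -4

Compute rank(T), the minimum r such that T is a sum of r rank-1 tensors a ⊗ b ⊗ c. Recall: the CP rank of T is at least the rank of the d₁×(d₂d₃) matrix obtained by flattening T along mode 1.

1

Lower bound: T ≠ 0 (e.g. T[2,1,1] = -6), so rank(T) ≥ 1.
Upper bound: if T = a ⊗ b ⊗ c then every fibre of T is a multiple of the corresponding factor, so read the factors off the fibres through the nonzero entry T[2,1,1] = -6.
The mode-1 fibre T[:,1,1] = [0, -6] gives a = [0, 1] (primitive direction); the mode-2 fibre T[2,:,1] = [-6, -4] gives b = [3, 2]; then c[k] = T[2,1,k] / (a[2]·b[1]) = [-6, -6] / 3 = [-2, -2].
Expanding [0, 1] ⊗ [3, 2] ⊗ [-2, -2] reproduces all 8 entries of T, so T = [0, 1] ⊗ [3, 2] ⊗ [-2, -2] and rank(T) ≤ 1.
These bounds meet, so rank(T) = 1.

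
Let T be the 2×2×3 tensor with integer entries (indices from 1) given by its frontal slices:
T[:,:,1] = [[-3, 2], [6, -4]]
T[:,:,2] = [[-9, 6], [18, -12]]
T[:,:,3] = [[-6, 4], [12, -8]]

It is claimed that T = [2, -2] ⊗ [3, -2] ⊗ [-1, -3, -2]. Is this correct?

No

Reconstruct entry (1,1,1) from the claimed factors: Σₗ aₗ[1]bₗ[1]cₗ[1] = (2)·(3)·(-1) = -6, but T[1,1,1] = -3. The claim is false.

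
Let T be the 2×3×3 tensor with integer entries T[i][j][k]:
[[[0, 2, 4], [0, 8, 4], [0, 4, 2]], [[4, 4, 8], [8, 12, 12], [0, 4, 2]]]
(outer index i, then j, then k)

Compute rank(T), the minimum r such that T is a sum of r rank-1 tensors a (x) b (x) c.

3

Lower bound: the mode-3 unfolding of T (rows indexed by k, columns by (i,j) = (0,0), (0,1), (0,2), (1,0), (1,1), (1,2)) is [[0, 0, 0, 4, 8, 0], [2, 8, 4, 4, 12, 4], [4, 4, 2, 8, 12, 2]].
There the 3×3 minor on rows k ∈ {0, 1, 2}, columns (i,j) ∈ {(0,0), (0,1), (1,0)} is det [[0, 0, 4], [2, 8, 4], [4, 4, 8]] = -96 ≠ 0, so this unfolding has rank ≥ 3; CP rank is at least every unfolding rank, so rank(T) ≥ 3. (Flattening ranks never certify an upper bound on CP rank; for that we must actually write T with 3 rank-1 terms.)
Upper bound: T is a sum of 3 rank-1 terms, T = [0, 1] (x) [1, 2, 0] (x) [4, 2, 4] + [1, 1] (x) [1, -2, -1] (x) [0, -2, 0] + [1, 1] (x) [2, 2, 1] (x) [0, 2, 2] (written with every a and b primitive with positive leading entry and the scale carried by c; CP decompositions are not unique, and this one is verified by expanding entrywise), so rank(T) ≤ 3.
These bounds meet, so rank(T) = 3.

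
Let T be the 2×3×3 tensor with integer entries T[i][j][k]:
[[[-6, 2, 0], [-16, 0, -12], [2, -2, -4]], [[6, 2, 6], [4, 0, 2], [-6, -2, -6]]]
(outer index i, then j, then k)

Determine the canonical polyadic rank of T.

Lower bound: the mode-2 unfolding of T (rows indexed by j, columns by (i,k) = (0,0), (0,1), (0,2), (1,0), (1,1), (1,2)) is [[-6, 2, 0, 6, 2, 6], [-16, 0, -12, 4, 0, 2], [2, -2, -4, -6, -2, -6]].
There the 3×3 minor on rows j ∈ {0, 1, 2}, columns (i,k) ∈ {(0,0), (0,1), (0,2)} is det [[-6, 2, 0], [-16, 0, -12], [2, -2, -4]] = -32 ≠ 0, so this unfolding has rank ≥ 3; CP rank is at least every unfolding rank, so rank(T) ≥ 3. (Unfolding ranks only ever bound the CP rank from below — rank(T) can be strictly larger than all of them — so the matching upper bound has to come from an explicit 3-term decomposition.)
Upper bound: T is a sum of 3 rank-1 terms, T = [1, 0] ⊗ [0, 2, 1] ⊗ [-4, 0, -4] + [1, 1] ⊗ [1, 0, -1] ⊗ [2, 2, 4] + [2, -1] ⊗ [1, 1, -1] ⊗ [-4, 0, -2] (written with every a and b primitive with positive leading entry and the scale carried by c; CP decompositions are not unique, and this one is verified by expanding entrywise), so rank(T) ≤ 3.
These bounds meet, so rank(T) = 3.

3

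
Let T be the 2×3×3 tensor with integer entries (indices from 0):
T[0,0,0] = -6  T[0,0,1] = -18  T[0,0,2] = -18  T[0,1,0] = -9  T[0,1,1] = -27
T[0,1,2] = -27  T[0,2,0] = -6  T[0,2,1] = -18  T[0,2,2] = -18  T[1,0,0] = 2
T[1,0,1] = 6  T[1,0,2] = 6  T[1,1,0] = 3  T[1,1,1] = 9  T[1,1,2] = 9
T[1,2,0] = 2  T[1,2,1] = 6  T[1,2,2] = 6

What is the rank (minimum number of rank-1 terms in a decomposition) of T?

Lower bound: T ≠ 0 (e.g. T[0,0,0] = -6), so rank(T) ≥ 1.
Upper bound: if T = a ⊗ b ⊗ c then every fibre of T is a multiple of the corresponding factor, so read the factors off the fibres through the nonzero entry T[0,0,0] = -6.
The mode-1 fibre T[:,0,0] = [-6, 2] gives a = (3, -1) (primitive direction); the mode-2 fibre T[0,:,0] = [-6, -9, -6] gives b = (2, 3, 2); then c[k] = T[0,0,k] / (a[0]·b[0]) = [-6, -18, -18] / 6 = (-1, -3, -3).
Expanding (3, -1) ⊗ (2, 3, 2) ⊗ (-1, -3, -3) reproduces all 18 entries of T, so T = (3, -1) ⊗ (2, 3, 2) ⊗ (-1, -3, -3) and rank(T) ≤ 1.
These bounds meet, so rank(T) = 1.

1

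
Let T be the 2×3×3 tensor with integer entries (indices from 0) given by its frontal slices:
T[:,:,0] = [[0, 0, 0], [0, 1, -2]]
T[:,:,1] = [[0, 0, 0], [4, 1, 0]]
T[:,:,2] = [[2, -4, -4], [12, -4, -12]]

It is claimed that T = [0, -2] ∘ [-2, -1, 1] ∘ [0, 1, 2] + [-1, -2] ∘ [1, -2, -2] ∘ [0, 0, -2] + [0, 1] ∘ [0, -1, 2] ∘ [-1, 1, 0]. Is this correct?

Reconstruct entrywise from the claimed factors. For example, T[0,2,2] = -4 and Σₗ aₗ[0]bₗ[2]cₗ[2] = (0)·(1)·(2) + (-1)·(-2)·(-2) + (0)·(2)·(0) = -4; checking all 18 entries, every one matches. The claim holds.

Yes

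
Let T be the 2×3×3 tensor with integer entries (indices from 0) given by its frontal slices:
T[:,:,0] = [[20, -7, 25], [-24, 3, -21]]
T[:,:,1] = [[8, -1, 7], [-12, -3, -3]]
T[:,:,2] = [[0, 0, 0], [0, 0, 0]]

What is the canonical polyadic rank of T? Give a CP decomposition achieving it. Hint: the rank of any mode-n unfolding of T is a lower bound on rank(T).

Lower bound: the mode-1 unfolding of T (rows indexed by i, columns by (j,k) = (0,0), (0,1), (0,2), (1,0), (1,1), (1,2), (2,0), (2,1), (2,2)) is [[20, 8, 0, -7, -1, 0, 25, 7, 0], [-24, -12, 0, 3, -3, 0, -21, -3, 0]].
There the 2×2 minor on rows i ∈ {0, 1}, columns (j,k) ∈ {(0,0), (0,1)} is det [[20, 8], [-24, -12]] = -48 ≠ 0, so this unfolding has rank ≥ 2; CP rank is at least every unfolding rank, so rank(T) ≥ 2. (Unfolding ranks only ever bound the CP rank from below — rank(T) can be strictly larger than all of them — so the matching upper bound has to come from an explicit 2-term decomposition.)
Upper bound — finding two terms. Write S_k = T[:,:,k] for the frontal slices: S₀ = [[20, -7, 25], [-24, 3, -21]], S₁ = [[8, -1, 7], [-12, -3, -3]], S₂ = [[0, 0, 0], [0, 0, 0]].
If T = a₁ ∘ b₁ ∘ c₁ + a₂ ∘ b₂ ∘ c₂ then each S_k = c₁[k]·a₁b₁ᵀ + c₂[k]·a₂b₂ᵀ. S₀ and S₁ are linearly independent, so a₁b₁ᵀ and a₂b₂ᵀ must span the same plane of matrices: they are the rank-1 matrices of the form x·S₀ + y·S₁.
The 2×2 minor of x·S₀ + y·S₁ on rows {0,1}, columns {0,1} is −108·x² − 144·xy − 36·y² = (-36)·(x + y)(3·x + y), vanishing at (x:y) = (1:-1) and (1:-3).
M₁ = S₀ − S₁ = [[12, -6, 18], [-12, 6, -18]] = 6·(1, -1)(2, -1, 3)ᵀ and M₂ = S₀ − 3·S₁ = [[-4, -4, 4], [12, 12, -12]] = (-4)·(1, -3)(1, 1, -1)ᵀ, so take a₁ = (1, -1), b₁ = (2, -1, 3), a₂ = (1, -3), b₂ = (1, 1, -1).
Each slice is an integer combination of E₁ = a₁b₁ᵀ and E₂ = a₂b₂ᵀ: S₀ = 9·E₁ + 2·E₂, S₁ = 3·E₁ + 2·E₂, S₂ = 0; reading off coefficients, c₁ = (9, 3, 0) and c₂ = (2, 2, 0).
Hence T = (1, -1) ∘ (2, -1, 3) ∘ (9, 3, 0) + (1, -3) ∘ (1, 1, -1) ∘ (2, 2, 0), so rank(T) ≤ 2.
These bounds meet, so rank(T) = 2.

rank(T) = 2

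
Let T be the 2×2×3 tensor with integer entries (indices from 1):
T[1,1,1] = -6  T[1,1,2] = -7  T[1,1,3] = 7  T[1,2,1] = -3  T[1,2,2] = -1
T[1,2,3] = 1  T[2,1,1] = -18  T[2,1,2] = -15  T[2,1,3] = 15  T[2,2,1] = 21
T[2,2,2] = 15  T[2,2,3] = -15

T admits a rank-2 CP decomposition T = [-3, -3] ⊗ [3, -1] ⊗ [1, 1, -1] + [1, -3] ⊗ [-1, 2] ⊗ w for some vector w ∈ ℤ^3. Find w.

w = [-3, -2, 2]

Subtract the known terms from T to get the rank-1 residual R = [1, -3] ⊗ [-1, 2] ⊗ w, so R[i,j,k] = a[i]·b[j]·w[k]. Pick indices with nonzero a[1]·b[1] = (1)·(-1) = -1. Only the fibre through (1,1,·) is needed: R[1,1,:] = T[1,1,:] − Σₗ aₗ[1]bₗ[1]cₗ = [-6, -7, 7] − (-3)·(3)·[1, 1, -1] = [3, 2, -2]. Then w[k] = R[1,1,k] / -1 for each k, giving w = [3, 2, -2] / -1 = [-3, -2, 2].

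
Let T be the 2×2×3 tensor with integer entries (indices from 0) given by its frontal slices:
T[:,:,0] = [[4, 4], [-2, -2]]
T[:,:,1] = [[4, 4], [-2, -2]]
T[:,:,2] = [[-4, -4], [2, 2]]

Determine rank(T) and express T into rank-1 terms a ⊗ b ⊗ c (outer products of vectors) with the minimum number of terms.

Lower bound: T ≠ 0 (e.g. T[0,0,0] = 4), so rank(T) ≥ 1.
Upper bound: if T = a ⊗ b ⊗ c then every fibre of T is a multiple of the corresponding factor, so read the factors off the fibres through the nonzero entry T[0,0,0] = 4.
The mode-1 fibre T[:,0,0] = [4, -2] gives a = [2, -1] (primitive direction); the mode-2 fibre T[0,:,0] = [4, 4] gives b = [1, 1]; then c[k] = T[0,0,k] / (a[0]·b[0]) = [4, 4, -4] / 2 = [2, 2, -2].
Expanding [2, -1] ⊗ [1, 1] ⊗ [2, 2, -2] reproduces all 12 entries of T, so T = [2, -1] ⊗ [1, 1] ⊗ [2, 2, -2] and rank(T) ≤ 1.
These bounds meet, so rank(T) = 1.

rank(T) = 1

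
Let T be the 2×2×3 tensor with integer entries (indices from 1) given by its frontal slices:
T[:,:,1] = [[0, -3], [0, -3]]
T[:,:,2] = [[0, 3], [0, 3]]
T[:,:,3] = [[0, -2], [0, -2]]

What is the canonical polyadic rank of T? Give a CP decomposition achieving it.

rank(T) = 1

Lower bound: T ≠ 0 (e.g. T[1,2,1] = -3), so rank(T) ≥ 1.
Upper bound: if T = a ⊗ b ⊗ c then every fibre of T is a multiple of the corresponding factor, so read the factors off the fibres through the nonzero entry T[1,2,1] = -3.
The mode-1 fibre T[:,2,1] = [-3, -3] gives a = [1, 1] (primitive direction); the mode-2 fibre T[1,:,1] = [0, -3] gives b = [0, 1]; then c[k] = T[1,2,k] / (a[1]·b[2]) = [-3, 3, -2] / 1 = [-3, 3, -2].
Expanding [1, 1] ⊗ [0, 1] ⊗ [-3, 3, -2] reproduces all 12 entries of T, so T = [1, 1] ⊗ [0, 1] ⊗ [-3, 3, -2] and rank(T) ≤ 1.
These bounds meet, so rank(T) = 1.
Check entry T[1,2,3] = -2: (1)·(1)·(-2) = -2.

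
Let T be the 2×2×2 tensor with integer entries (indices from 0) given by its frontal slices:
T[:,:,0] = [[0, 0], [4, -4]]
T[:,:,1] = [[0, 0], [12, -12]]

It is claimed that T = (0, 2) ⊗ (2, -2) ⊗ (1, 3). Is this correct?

Reconstruct entrywise from the claimed factors. For example, T[1,1,1] = -12 and Σₗ aₗ[1]bₗ[1]cₗ[1] = (2)·(-2)·(3) = -12; checking all 8 entries, every one matches. The claim holds.

Yes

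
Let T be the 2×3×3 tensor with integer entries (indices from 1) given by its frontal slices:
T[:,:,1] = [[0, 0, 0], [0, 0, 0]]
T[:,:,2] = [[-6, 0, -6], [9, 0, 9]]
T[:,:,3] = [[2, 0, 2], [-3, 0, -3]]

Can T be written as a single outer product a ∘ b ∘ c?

Yes

The mode-1 fibre T[:,1,2] = [-6, 9] gives a = [2, -3] (primitive direction); the mode-2 fibre T[1,:,2] = [-6, 0, -6] gives b = [1, 0, 1]; then c[k] = T[1,1,k] / (a[1]·b[1]) = [0, -6, 2] / 2 = [0, -3, 1].
Expanding [2, -3] ∘ [1, 0, 1] ∘ [0, -3, 1] reproduces all 18 entries of T, so T = [2, -3] ∘ [1, 0, 1] ∘ [0, -3, 1] and rank(T) ≤ 1.
Equivalently every frontal slice T[:,:,k] is c[k] times the rank-1 matrix [2, -3] ∘ [1, 0, 1]. So T has rank 1 (it is nonzero).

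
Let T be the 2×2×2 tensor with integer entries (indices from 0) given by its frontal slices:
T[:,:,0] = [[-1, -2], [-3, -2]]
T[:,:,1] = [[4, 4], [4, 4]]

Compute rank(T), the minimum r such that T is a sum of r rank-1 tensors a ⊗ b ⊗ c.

Lower bound: in the mode-1 unfolding of T (rows indexed by i, columns by (j,k)) the 2×2 minor on rows i ∈ {0, 1}, columns (j,k) ∈ {(0,0), (0,1)} is det [[-1, 4], [-3, 4]] = 8 ≠ 0, so that unfolding has rank ≥ 2 and hence rank(T) ≥ 2 (CP rank is at least every unfolding rank, though it can be larger).
Upper bound: with S_k = T[:,:,k], the two rank-1 terms a₁b₁ᵀ, a₂b₂ᵀ are the rank-1 members of the pencil x·S₀ + y·S₁.
det(x·S₀ + y·S₁) is −4·x² + 8·xy = (-4)·(x − 2·y)(x), vanishing at (x:y) = (2:1) and (0:1).
M₁ = 2·S₀ + S₁ = [[2, 0], [-2, 0]] = 2·[1, -1][1, 0]ᵀ and M₂ = S₁ = [[4, 4], [4, 4]] = 4·[1, 1][1, 1]ᵀ, so take a₁ = [1, -1], b₁ = [1, 0], a₂ = [1, 1], b₂ = [1, 1].
Each slice is an integer combination of E₁ = a₁b₁ᵀ and E₂ = a₂b₂ᵀ: S₀ = E₁ − 2·E₂, S₁ = 4·E₂; reading off coefficients, c₁ = [1, 0] and c₂ = [-2, 4].
Hence T = [1, -1] ⊗ [1, 0] ⊗ [1, 0] + [1, 1] ⊗ [1, 1] ⊗ [-2, 4], so rank(T) ≤ 2.
These bounds meet, so rank(T) = 2.

2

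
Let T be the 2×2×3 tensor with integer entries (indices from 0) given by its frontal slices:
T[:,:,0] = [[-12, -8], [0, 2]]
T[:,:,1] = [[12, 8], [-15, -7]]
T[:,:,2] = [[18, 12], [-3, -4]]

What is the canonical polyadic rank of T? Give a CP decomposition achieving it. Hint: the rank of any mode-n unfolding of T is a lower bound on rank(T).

Lower bound: the mode-3 unfolding of T (rows indexed by k, columns by (i,j) = (0,0), (0,1), (1,0), (1,1)) is [[-12, -8, 0, 2], [12, 8, -15, -7], [18, 12, -3, -4]].
There the 2×2 minor on rows k ∈ {0, 1}, columns (i,j) ∈ {(0,0), (1,0)} is det [[-12, 0], [12, -15]] = 180 ≠ 0, so this unfolding has rank ≥ 2; CP rank is at least every unfolding rank, so rank(T) ≥ 2. (This is only a lower bound: in general the CP rank may exceed every unfolding rank, so we still need to exhibit 2 rank-1 terms summing to T.)
Upper bound — finding two terms. Write S_k = T[:,:,k] for the frontal slices: S₀ = [[-12, -8], [0, 2]], S₁ = [[12, 8], [-15, -7]], S₂ = [[18, 12], [-3, -4]].
If T = a₁ ∘ b₁ ∘ c₁ + a₂ ∘ b₂ ∘ c₂ then each S_k = c₁[k]·a₁b₁ᵀ + c₂[k]·a₂b₂ᵀ. S₀ and S₁ are linearly independent, so a₁b₁ᵀ and a₂b₂ᵀ must span the same plane of matrices: they are the rank-1 matrices of the form x·S₀ + y·S₁.
det(x·S₀ + y·S₁) is −24·x² − 12·xy + 36·y² = (-12)·(2·x + 3·y)(x − y), vanishing at (x:y) = (3:-2) and (1:1).
M₁ = 3·S₀ − 2·S₁ = [[-60, -40], [30, 20]] = (-10)·[2, -1][3, 2]ᵀ and M₂ = S₀ + S₁ = [[0, 0], [-15, -5]] = (-5)·[0, 1][3, 1]ᵀ, so take a₁ = [2, -1], b₁ = [3, 2], a₂ = [0, 1], b₂ = [3, 1].
Each slice is an integer combination of E₁ = a₁b₁ᵀ and E₂ = a₂b₂ᵀ: S₀ = −2·E₁ − 2·E₂, S₁ = 2·E₁ − 3·E₂, S₂ = 3·E₁ + 2·E₂; reading off coefficients, c₁ = [-2, 2, 3] and c₂ = [-2, -3, 2].
Hence T = [2, -1] ∘ [3, 2] ∘ [-2, 2, 3] + [0, 1] ∘ [3, 1] ∘ [-2, -3, 2], so rank(T) ≤ 2.
These bounds meet, so rank(T) = 2.
Check entry T[0,1,2] = 12: (2)·(2)·(3) + (0)·(1)·(2) = 12.

rank(T) = 2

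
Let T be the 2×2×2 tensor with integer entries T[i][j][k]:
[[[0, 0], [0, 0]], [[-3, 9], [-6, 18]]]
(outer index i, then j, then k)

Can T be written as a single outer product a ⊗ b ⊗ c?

Yes

If T = a ⊗ b ⊗ c then every fibre of T is a multiple of the corresponding factor, so read the factors off the fibres through the nonzero entry T[1,0,0] = -3.
The mode-1 fibre T[:,0,0] = [0, -3] gives a = [0, 1] (primitive direction); the mode-2 fibre T[1,:,0] = [-3, -6] gives b = [1, 2]; then c[k] = T[1,0,k] / (a[1]·b[0]) = [-3, 9] / 1 = [-3, 9].
Expanding [0, 1] ⊗ [1, 2] ⊗ [-3, 9] reproduces all 8 entries of T, so T = [0, 1] ⊗ [1, 2] ⊗ [-3, 9] and rank(T) ≤ 1.
Equivalently every frontal slice T[:,:,k] is c[k] times the rank-1 matrix [0, 1] ⊗ [1, 2]. So T has rank 1 (it is nonzero).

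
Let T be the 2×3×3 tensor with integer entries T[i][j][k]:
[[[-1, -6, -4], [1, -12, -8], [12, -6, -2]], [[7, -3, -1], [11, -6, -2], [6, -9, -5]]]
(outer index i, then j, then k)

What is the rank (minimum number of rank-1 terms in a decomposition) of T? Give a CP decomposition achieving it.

Lower bound: the mode-3 unfolding of T (rows indexed by k, columns by (i,j) = (0,0), (0,1), (0,2), (1,0), (1,1), (1,2)) is [[-1, 1, 12, 7, 11, 6], [-6, -12, -6, -3, -6, -9], [-4, -8, -2, -1, -2, -5]].
There the 3×3 minor on rows k ∈ {0, 1, 2}, columns (i,j) ∈ {(0,0), (0,1), (0,2)} is det [[-1, 1, 12], [-6, -12, -6], [-4, -8, -2]] = 36 ≠ 0, so this unfolding has rank ≥ 3; CP rank is at least every unfolding rank, so rank(T) ≥ 3. (Flattening ranks never certify an upper bound on CP rank; for that we must actually write T with 3 rank-1 terms.)
Upper bound: T is a sum of 3 rank-1 terms, T = (1, -1) ∘ (1, -1, 0) ∘ (-1, 0, 0) + (1, 1) ∘ (1, 2, 2) ∘ (4, -4, -2) + (2, -1) ∘ (1, 2, -1) ∘ (-2, -1, -1) (written with every a and b primitive with positive leading entry and the scale carried by c; CP decompositions are not unique, and this one is verified by expanding entrywise), so rank(T) ≤ 3.
These bounds meet, so rank(T) = 3.

rank(T) = 3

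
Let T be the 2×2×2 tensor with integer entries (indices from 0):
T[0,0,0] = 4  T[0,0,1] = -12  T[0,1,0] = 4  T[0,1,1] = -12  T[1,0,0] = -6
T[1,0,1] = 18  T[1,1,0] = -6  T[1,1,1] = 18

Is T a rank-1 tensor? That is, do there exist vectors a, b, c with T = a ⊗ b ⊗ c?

The mode-1 fibre T[:,0,0] = [4, -6] gives a = [2, -3] (primitive direction); the mode-2 fibre T[0,:,0] = [4, 4] gives b = [1, 1]; then c[k] = T[0,0,k] / (a[0]·b[0]) = [4, -12] / 2 = [2, -6].
Expanding [2, -3] ⊗ [1, 1] ⊗ [2, -6] reproduces all 8 entries of T, so T = [2, -3] ⊗ [1, 1] ⊗ [2, -6] and rank(T) ≤ 1.
Equivalently every frontal slice T[:,:,k] is c[k] times the rank-1 matrix [2, -3] ⊗ [1, 1]. So T has rank 1 (it is nonzero).

Yes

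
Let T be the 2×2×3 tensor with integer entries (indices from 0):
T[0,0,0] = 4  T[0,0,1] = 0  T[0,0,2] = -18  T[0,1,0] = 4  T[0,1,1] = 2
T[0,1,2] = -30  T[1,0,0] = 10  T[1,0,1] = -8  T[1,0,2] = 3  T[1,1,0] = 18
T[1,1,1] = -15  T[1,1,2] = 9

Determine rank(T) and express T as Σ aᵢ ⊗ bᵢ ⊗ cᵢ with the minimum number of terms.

Lower bound: the mode-3 unfolding of T (rows indexed by k, columns by (i,j) = (0,0), (0,1), (1,0), (1,1)) is [[4, 4, 10, 18], [0, 2, -8, -15], [-18, -30, 3, 9]].
There the 2×2 minor on rows k ∈ {0, 1}, columns (i,j) ∈ {(0,0), (0,1)} is det [[4, 4], [0, 2]] = 8 ≠ 0, so this unfolding has rank ≥ 2; CP rank is at least every unfolding rank, so rank(T) ≥ 2. (This is only a lower bound: in general the CP rank may exceed every unfolding rank, so we still need to exhibit 2 rank-1 terms summing to T.)
Upper bound — finding two terms. Write S_k = T[:,:,k] for the frontal slices: S₀ = [[4, 4], [10, 18]], S₁ = [[0, 2], [-8, -15]], S₂ = [[-18, -30], [3, 9]].
If T = a₁ ⊗ b₁ ⊗ c₁ + a₂ ⊗ b₂ ⊗ c₂ then each S_k = c₁[k]·a₁b₁ᵀ + c₂[k]·a₂b₂ᵀ. S₀ and S₁ are linearly independent, so a₁b₁ᵀ and a₂b₂ᵀ must span the same plane of matrices: they are the rank-1 matrices of the form x·S₀ + y·S₁.
det(x·S₀ + y·S₁) is 32·x² − 48·xy + 16·y² = 16·(2·x − y)(x − y), vanishing at (x:y) = (1:2) and (1:1).
M₁ = S₀ + 2·S₁ = [[4, 8], [-6, -12]] = 2·[2, -3][1, 2]ᵀ and M₂ = S₀ + S₁ = [[4, 6], [2, 3]] = [2, 1][2, 3]ᵀ, so take a₁ = [2, -3], b₁ = [1, 2], a₂ = [2, 1], b₂ = [2, 3].
Each slice is an integer combination of E₁ = a₁b₁ᵀ and E₂ = a₂b₂ᵀ: S₀ = −2·E₁ + 2·E₂, S₁ = 2·E₁ − E₂, S₂ = −3·E₁ − 3·E₂; reading off coefficients, c₁ = [-2, 2, -3] and c₂ = [2, -1, -3].
Hence T = [2, -3] ⊗ [1, 2] ⊗ [-2, 2, -3] + [2, 1] ⊗ [2, 3] ⊗ [2, -1, -3], so rank(T) ≤ 2.
These bounds meet, so rank(T) = 2.

rank(T) = 2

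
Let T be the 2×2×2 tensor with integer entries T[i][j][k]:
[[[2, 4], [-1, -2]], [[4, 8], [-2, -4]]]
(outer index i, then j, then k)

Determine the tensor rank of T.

1

Lower bound: T ≠ 0 (e.g. T[0,0,0] = 2), so rank(T) ≥ 1.
Upper bound: if T = a ⊗ b ⊗ c then every fibre of T is a multiple of the corresponding factor, so read the factors off the fibres through the nonzero entry T[0,0,0] = 2.
The mode-1 fibre T[:,0,0] = [2, 4] gives a = [1, 2] (primitive direction); the mode-2 fibre T[0,:,0] = [2, -1] gives b = [2, -1]; then c[k] = T[0,0,k] / (a[0]·b[0]) = [2, 4] / 2 = [1, 2].
Expanding [1, 2] ⊗ [2, -1] ⊗ [1, 2] reproduces all 8 entries of T, so T = [1, 2] ⊗ [2, -1] ⊗ [1, 2] and rank(T) ≤ 1.
These bounds meet, so rank(T) = 1.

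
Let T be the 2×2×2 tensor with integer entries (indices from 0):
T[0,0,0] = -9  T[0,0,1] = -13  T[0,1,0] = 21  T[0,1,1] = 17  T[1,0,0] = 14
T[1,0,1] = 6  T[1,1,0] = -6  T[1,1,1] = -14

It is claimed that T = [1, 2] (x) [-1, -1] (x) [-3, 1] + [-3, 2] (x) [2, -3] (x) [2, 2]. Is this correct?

Yes

Reconstruct entrywise from the claimed factors. For example, T[0,0,1] = -13 and Σₗ aₗ[0]bₗ[0]cₗ[1] = (1)·(-1)·(1) + (-3)·(2)·(2) = -13; checking all 8 entries, every one matches. The claim holds.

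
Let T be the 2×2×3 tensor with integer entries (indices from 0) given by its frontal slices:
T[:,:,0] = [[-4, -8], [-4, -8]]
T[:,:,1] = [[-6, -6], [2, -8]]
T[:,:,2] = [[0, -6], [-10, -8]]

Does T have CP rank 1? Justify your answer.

The mode-3 unfolding of T (rows indexed by k, columns by (i,j) = (0,0), (0,1), (1,0), (1,1)) is [[-4, -8, -4, -8], [-6, -6, 2, -8], [0, -6, -10, -8]].
There the 3×3 minor on rows k ∈ {0, 1, 2}, columns (i,j) ∈ {(0,0), (0,1), (1,0)} is det [[-4, -8, -4], [-6, -6, 2], [0, -6, -10]] = 48 ≠ 0, so this unfolding has rank ≥ 3; CP rank is at least every unfolding rank, so rank(T) ≥ 3.
In particular rank(T) ≥ 3 > 1, so T is not rank-1.

No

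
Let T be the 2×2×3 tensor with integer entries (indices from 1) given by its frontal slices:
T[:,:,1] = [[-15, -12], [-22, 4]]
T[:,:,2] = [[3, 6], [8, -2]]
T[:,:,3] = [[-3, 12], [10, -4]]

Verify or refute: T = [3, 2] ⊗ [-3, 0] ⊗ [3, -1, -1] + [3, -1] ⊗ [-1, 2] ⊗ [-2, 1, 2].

No

Reconstruct entry (1,1,1) from the claimed factors: Σₗ aₗ[1]bₗ[1]cₗ[1] = (3)·(-3)·(3) + (3)·(-1)·(-2) = -21, but T[1,1,1] = -15. The claim is false.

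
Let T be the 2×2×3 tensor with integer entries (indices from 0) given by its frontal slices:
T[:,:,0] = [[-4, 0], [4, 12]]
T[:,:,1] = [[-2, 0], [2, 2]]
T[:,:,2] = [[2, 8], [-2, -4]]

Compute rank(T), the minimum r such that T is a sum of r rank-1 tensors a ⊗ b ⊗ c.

Lower bound: the mode-3 unfolding of T (rows indexed by k, columns by (i,j) = (0,0), (0,1), (1,0), (1,1)) is [[-4, 0, 4, 12], [-2, 0, 2, 2], [2, 8, -2, -4]].
There the 3×3 minor on rows k ∈ {0, 1, 2}, columns (i,j) ∈ {(0,0), (0,1), (1,1)} is det [[-4, 0, 12], [-2, 0, 2], [2, 8, -4]] = -128 ≠ 0, so this unfolding has rank ≥ 3; CP rank is at least every unfolding rank, so rank(T) ≥ 3. (This is only a lower bound: in general the CP rank may exceed every unfolding rank, so we still need to exhibit 3 rank-1 terms summing to T.)
Upper bound: T is a sum of 3 rank-1 terms, T = (0, 1) ⊗ (0, 1) ⊗ (4, -2, 0) + (1, -1) ⊗ (1, 2) ⊗ (-4, -2, 2) + (1, 0) ⊗ (0, 1) ⊗ (8, 4, 4) (written with every a and b primitive with positive leading entry and the scale carried by c; CP decompositions are not unique, and this one is verified by expanding entrywise), so rank(T) ≤ 3.
These bounds meet, so rank(T) = 3.

3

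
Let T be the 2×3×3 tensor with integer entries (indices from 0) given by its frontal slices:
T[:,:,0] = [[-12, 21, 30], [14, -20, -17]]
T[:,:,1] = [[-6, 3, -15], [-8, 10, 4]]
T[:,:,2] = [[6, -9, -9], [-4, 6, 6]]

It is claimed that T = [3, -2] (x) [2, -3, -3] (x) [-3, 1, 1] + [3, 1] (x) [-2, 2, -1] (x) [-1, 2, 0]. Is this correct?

Yes

Reconstruct entrywise from the claimed factors. For example, T[0,1,2] = -9 and Σₗ aₗ[0]bₗ[1]cₗ[2] = (3)·(-3)·(1) + (3)·(2)·(0) = -9; checking all 18 entries, every one matches. The claim holds.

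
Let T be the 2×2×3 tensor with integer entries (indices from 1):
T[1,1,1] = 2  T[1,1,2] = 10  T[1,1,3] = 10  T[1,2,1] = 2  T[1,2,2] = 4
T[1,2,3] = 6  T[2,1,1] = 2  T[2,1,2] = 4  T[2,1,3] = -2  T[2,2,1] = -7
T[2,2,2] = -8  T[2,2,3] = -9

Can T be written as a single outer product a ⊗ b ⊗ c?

No

The mode-3 unfolding of T (rows indexed by k, columns by (i,j) = (1,1), (1,2), (2,1), (2,2)) is [[2, 2, 2, -7], [10, 4, 4, -8], [10, 6, -2, -9]].
There the 3×3 minor on rows k ∈ {1, 2, 3}, columns (i,j) ∈ {(1,1), (1,2), (2,1)} is det [[2, 2, 2], [10, 4, 4], [10, 6, -2]] = 96 ≠ 0, so this unfolding has rank ≥ 3; CP rank is at least every unfolding rank, so rank(T) ≥ 3.
In particular rank(T) ≥ 3 > 1, so T is not rank-1.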